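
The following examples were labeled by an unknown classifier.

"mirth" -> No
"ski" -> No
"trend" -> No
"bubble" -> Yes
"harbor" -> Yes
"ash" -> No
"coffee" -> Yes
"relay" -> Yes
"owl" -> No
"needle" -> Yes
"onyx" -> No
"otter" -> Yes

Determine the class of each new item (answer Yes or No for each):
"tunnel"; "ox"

The simplest hypothesis consistent with all the labels is: has ≥ 2 vowels.
"tunnel": 2 vowels, fits → Yes.
"ox": 1 vowel, fails the rule → No.

Yes, No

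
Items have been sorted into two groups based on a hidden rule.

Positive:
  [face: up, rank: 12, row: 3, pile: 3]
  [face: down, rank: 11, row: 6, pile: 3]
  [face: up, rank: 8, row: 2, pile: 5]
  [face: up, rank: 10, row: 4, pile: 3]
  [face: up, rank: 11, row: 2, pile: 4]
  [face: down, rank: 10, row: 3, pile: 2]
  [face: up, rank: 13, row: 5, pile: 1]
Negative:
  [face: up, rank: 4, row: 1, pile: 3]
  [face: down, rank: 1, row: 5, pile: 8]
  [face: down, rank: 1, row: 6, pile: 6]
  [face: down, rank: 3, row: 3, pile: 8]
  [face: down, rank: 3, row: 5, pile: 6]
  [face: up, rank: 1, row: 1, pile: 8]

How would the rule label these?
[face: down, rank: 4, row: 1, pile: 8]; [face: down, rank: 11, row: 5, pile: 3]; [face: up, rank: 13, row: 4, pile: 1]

Negative, Positive, Positive

The common property of the 'Positive' items is: rank ≥ 8. No 'Negative' item has it.
Negative: [face: down, rank: 4, row: 1, pile: 8], since rank = 4.
Positive: [face: down, rank: 11, row: 5, pile: 3], since rank = 11.
Positive: [face: up, rank: 13, row: 4, pile: 1], since rank = 13.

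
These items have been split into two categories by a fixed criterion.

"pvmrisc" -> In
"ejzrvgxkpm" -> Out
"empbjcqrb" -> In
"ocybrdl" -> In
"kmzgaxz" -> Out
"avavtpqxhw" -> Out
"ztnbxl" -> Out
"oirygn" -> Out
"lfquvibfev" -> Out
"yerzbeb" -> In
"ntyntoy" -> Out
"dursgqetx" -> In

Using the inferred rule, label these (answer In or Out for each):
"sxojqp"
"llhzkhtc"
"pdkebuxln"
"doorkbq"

Out, Out, Out, In

Rule: odd length AND contains 'r'. This holds for each 'In' example and fails for each 'Out' one.
"sxojqp" — length 6, no 'r', hence Out.
"llhzkhtc" — length 8, no 'r', hence Out.
"pdkebuxln" — length 9, no 'r', hence Out.
"doorkbq" — length 7, has 'r', hence In.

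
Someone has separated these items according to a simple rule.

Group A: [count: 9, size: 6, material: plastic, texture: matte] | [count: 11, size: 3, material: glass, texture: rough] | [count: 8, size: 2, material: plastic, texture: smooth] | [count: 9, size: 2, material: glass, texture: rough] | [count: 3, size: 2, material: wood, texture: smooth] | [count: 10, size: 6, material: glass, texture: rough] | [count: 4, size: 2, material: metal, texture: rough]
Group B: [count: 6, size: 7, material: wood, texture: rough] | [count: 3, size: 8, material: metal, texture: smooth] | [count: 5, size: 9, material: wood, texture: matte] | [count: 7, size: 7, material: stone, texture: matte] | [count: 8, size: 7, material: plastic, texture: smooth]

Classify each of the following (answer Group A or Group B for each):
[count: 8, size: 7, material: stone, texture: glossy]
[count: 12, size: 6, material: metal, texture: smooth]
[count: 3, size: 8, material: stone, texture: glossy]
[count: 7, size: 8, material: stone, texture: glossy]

Group B, Group A, Group B, Group B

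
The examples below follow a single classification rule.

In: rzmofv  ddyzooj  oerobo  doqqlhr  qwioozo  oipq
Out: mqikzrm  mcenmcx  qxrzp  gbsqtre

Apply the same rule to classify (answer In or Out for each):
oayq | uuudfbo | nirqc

In, In, Out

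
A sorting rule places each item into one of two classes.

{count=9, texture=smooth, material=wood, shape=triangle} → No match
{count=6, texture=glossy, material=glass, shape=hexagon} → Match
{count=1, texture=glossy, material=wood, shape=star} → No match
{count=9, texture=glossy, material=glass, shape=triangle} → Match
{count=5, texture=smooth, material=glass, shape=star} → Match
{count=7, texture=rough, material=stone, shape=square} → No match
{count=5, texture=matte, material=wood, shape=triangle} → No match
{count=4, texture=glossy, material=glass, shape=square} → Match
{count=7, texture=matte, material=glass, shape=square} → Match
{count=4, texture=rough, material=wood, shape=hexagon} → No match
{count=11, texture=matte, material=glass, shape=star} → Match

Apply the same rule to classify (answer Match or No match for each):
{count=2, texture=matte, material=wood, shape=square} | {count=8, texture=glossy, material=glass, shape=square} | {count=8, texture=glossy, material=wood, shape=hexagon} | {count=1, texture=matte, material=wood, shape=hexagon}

Comparing the two groups points to one rule — material is glass.
{count=2, texture=matte, material=wood, shape=square} — material is wood, hence No match.
{count=8, texture=glossy, material=glass, shape=square} — material is glass, hence Match.
{count=8, texture=glossy, material=wood, shape=hexagon} — material is wood, hence No match.
{count=1, texture=matte, material=wood, shape=hexagon} — material is wood, hence No match.

No match, Match, No match, No match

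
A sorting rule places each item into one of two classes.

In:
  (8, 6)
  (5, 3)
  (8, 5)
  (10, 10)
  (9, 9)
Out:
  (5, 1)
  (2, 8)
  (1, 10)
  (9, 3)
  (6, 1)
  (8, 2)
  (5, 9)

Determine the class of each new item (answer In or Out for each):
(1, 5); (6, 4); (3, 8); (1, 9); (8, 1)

Rule: |first − second| ≤ 3. This holds for each 'In' example and fails for each 'Out' one.
(1, 5): Out (|1−5| = 4).
(6, 4): In (|6−4| = 2).
(3, 8): Out (|3−8| = 5).
(1, 9): Out (|1−9| = 8).
(8, 1): Out (|8−1| = 7).

Out, In, Out, Out, Out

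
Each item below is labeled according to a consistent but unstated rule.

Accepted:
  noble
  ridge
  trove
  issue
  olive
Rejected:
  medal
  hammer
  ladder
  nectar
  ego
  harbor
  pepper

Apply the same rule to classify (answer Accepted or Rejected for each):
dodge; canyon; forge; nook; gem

Accepted, Rejected, Accepted, Rejected, Rejected

Comparing the two groups points to one rule — ends with 'e'.
Accepted: dodge, since ends with 'e'. Rejected: canyon, since ends with 'n'. Accepted: forge, since ends with 'e'. Rejected: nook, since ends with 'k'. Rejected: gem, since ends with 'm'.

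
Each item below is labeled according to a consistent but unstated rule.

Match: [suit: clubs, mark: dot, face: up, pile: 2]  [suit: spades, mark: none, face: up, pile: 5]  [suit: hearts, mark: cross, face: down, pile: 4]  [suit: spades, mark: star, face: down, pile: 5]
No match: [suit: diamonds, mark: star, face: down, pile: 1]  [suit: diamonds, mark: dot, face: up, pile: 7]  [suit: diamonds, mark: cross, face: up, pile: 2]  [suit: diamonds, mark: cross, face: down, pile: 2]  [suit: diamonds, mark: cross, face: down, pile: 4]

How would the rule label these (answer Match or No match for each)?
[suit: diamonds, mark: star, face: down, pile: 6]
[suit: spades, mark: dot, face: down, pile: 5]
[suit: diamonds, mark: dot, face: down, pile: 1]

The rule appears to be: suit is not diamonds.
[suit: diamonds, mark: star, face: down, pile: 6]: No match (suit is diamonds). [suit: spades, mark: dot, face: down, pile: 5]: Match (suit is spades). [suit: diamonds, mark: dot, face: down, pile: 1]: No match (suit is diamonds).

No match, Match, No match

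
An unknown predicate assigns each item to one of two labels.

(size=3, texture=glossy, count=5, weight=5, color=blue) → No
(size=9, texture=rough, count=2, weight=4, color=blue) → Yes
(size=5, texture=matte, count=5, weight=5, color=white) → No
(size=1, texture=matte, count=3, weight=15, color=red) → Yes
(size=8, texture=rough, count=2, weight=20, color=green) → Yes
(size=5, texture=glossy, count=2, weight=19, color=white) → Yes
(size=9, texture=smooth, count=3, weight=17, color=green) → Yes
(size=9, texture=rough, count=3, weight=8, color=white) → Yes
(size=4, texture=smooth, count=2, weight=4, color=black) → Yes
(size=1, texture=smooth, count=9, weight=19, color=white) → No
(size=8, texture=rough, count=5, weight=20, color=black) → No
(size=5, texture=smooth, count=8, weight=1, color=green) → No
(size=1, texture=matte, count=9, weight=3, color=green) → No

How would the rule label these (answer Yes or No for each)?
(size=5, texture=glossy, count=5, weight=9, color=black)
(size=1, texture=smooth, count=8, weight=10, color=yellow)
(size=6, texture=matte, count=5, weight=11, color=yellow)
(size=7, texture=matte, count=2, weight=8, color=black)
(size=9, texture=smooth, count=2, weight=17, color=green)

'Yes' ⟺ count ≤ 3.

No, No, No, Yes, Yes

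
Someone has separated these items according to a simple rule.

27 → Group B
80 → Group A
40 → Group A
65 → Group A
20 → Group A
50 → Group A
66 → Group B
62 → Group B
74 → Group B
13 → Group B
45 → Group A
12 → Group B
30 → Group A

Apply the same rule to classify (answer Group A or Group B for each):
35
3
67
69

A rule that fits every label: multiple of 5 — true of each 'Group A' example, false of each 'Group B' one.

Group A, Group B, Group B, Group B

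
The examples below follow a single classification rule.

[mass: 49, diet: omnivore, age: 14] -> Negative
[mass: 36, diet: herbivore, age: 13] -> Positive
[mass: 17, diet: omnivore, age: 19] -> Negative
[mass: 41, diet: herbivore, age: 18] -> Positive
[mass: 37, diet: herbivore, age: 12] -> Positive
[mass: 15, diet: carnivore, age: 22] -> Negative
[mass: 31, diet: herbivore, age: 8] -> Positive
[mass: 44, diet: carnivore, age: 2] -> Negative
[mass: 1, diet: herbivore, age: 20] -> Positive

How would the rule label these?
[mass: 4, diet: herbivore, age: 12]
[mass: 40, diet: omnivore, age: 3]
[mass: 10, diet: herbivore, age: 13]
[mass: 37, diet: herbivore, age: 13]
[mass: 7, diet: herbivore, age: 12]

Positive, Negative, Positive, Positive, Positive

The common property of the 'Positive' items is: diet is herbivore. No 'Negative' item has it.
[mass: 4, diet: herbivore, age: 12]: diet is herbivore, checks out → Positive.
[mass: 40, diet: omnivore, age: 3]: diet is omnivore, fails this test → Negative.
[mass: 10, diet: herbivore, age: 13]: diet is herbivore, checks out → Positive.
[mass: 37, diet: herbivore, age: 13]: diet is herbivore, checks out → Positive.
[mass: 7, diet: herbivore, age: 12]: diet is herbivore, checks out → Positive.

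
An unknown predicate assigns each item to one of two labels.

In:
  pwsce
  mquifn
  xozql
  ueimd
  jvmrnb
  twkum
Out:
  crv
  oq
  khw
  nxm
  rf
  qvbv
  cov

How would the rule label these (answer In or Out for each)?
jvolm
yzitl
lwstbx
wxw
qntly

The common property of the 'In' items is: length ≥ 5. No 'Out' item has it.

In, In, In, Out, In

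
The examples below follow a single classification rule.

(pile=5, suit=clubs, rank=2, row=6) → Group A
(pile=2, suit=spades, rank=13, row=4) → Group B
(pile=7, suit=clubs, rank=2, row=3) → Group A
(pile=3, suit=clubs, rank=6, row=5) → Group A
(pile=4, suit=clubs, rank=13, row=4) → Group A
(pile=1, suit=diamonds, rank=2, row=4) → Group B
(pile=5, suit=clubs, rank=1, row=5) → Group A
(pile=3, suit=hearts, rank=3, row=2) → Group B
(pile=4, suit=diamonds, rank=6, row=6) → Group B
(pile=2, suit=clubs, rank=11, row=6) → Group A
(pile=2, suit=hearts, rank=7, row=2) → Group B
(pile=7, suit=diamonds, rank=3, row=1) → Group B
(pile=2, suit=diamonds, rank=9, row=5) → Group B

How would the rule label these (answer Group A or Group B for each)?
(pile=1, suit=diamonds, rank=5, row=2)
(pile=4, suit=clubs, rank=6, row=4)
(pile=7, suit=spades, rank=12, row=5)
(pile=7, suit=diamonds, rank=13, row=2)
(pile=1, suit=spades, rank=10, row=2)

Group B, Group A, Group B, Group B, Group B

Comparing the two groups points to one rule — suit is clubs.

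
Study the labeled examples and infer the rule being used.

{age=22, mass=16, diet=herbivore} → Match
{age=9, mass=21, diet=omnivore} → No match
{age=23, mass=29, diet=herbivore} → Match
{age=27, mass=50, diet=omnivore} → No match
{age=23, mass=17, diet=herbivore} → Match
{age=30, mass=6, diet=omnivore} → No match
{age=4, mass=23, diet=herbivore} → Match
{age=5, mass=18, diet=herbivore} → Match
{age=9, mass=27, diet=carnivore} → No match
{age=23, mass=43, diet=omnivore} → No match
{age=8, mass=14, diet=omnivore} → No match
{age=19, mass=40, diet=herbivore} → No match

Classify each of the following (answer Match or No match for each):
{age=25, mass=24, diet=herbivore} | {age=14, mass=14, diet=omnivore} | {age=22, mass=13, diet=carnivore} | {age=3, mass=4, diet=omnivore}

Match, No match, No match, No match

The rule appears to be: diet is herbivore AND mass ≤ 29.
{age=25, mass=24, diet=herbivore} → diet is herbivore, mass = 24 → Match. {age=14, mass=14, diet=omnivore} → diet is omnivore, mass = 14 → No match. {age=22, mass=13, diet=carnivore} → diet is carnivore, mass = 13 → No match. {age=3, mass=4, diet=omnivore} → diet is omnivore, mass = 4 → No match.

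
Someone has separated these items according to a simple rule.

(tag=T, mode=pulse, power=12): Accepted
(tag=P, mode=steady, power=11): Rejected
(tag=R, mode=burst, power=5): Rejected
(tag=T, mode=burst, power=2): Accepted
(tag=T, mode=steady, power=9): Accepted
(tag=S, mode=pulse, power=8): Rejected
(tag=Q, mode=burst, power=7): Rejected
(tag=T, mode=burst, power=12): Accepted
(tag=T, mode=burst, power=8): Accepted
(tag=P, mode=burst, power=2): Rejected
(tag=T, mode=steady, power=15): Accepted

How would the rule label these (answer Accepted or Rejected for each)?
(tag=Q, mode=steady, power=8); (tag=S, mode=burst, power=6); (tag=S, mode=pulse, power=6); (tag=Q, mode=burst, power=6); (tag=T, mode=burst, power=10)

Rejected, Rejected, Rejected, Rejected, Accepted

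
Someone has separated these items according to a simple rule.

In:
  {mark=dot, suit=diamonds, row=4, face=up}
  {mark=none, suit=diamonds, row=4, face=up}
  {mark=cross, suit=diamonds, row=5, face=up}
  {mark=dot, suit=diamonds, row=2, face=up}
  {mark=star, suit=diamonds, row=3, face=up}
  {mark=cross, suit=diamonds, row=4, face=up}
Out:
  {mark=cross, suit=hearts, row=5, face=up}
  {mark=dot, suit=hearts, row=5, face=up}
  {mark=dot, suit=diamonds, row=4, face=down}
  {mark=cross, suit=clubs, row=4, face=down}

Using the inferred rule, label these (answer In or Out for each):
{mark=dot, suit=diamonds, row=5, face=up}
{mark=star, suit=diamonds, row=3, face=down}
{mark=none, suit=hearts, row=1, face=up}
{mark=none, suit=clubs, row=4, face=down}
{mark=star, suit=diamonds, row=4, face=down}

In, Out, Out, Out, Out

'In' ⟺ suit is diamonds AND face is up.
{mark=dot, suit=diamonds, row=5, face=up}: suit is diamonds, face is up — fits, so In. {mark=star, suit=diamonds, row=3, face=down}: suit is diamonds, face is down — doesn't qualify, so Out. {mark=none, suit=hearts, row=1, face=up}: suit is hearts, face is up — doesn't qualify, so Out. {mark=none, suit=clubs, row=4, face=down}: suit is clubs, face is down — doesn't qualify, so Out. {mark=star, suit=diamonds, row=4, face=down}: suit is diamonds, face is down — doesn't qualify, so Out.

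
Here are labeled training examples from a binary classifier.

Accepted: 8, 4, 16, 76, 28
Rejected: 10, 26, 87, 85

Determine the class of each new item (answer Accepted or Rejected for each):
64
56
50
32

Accepted, Accepted, Rejected, Accepted

Checking candidate rules against both groups, what survives is: multiple of 4.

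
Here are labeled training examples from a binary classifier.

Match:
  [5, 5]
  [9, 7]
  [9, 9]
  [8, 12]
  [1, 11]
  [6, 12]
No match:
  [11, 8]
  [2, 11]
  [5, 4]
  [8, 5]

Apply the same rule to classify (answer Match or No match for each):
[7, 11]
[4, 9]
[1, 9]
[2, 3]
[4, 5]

Match, No match, Match, No match, No match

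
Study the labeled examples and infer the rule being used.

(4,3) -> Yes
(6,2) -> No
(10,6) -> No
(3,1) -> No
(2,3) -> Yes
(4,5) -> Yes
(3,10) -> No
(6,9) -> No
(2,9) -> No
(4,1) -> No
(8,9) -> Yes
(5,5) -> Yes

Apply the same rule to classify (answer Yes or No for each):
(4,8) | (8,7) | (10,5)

The simplest hypothesis consistent with all the labels is: |first − second| ≤ 1.
(4,8): No (|4−8| = 4). (8,7): Yes (|8−7| = 1). (10,5): No (|10−5| = 5).

No, Yes, No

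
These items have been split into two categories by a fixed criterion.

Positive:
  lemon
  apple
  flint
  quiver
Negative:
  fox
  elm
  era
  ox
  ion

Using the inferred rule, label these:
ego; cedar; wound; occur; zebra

All 'Positive' examples share one property — length ≥ 5 — and every 'Negative' example lacks it.

Negative, Positive, Positive, Positive, Positive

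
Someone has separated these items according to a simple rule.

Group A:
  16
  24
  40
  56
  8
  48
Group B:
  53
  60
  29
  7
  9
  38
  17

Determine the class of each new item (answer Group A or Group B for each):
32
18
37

A rule that fits every label: multiple of 8 — true of each 'Group A' example, false of each 'Group B' one.
32: Group A (32 = 8·4). 18: Group B (18 = 8·2 + 2). 37: Group B (37 = 8·4 + 5).

Group A, Group B, Group B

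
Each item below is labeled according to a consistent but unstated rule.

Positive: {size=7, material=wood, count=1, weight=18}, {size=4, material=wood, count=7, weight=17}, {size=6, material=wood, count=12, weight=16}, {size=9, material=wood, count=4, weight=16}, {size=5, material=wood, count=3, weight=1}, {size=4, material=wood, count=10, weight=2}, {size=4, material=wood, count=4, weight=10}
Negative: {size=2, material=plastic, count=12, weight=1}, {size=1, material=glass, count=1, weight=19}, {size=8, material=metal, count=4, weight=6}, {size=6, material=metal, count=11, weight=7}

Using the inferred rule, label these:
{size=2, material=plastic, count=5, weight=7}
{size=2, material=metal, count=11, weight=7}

The simplest hypothesis consistent with all the labels is: material is wood.

Negative, Negative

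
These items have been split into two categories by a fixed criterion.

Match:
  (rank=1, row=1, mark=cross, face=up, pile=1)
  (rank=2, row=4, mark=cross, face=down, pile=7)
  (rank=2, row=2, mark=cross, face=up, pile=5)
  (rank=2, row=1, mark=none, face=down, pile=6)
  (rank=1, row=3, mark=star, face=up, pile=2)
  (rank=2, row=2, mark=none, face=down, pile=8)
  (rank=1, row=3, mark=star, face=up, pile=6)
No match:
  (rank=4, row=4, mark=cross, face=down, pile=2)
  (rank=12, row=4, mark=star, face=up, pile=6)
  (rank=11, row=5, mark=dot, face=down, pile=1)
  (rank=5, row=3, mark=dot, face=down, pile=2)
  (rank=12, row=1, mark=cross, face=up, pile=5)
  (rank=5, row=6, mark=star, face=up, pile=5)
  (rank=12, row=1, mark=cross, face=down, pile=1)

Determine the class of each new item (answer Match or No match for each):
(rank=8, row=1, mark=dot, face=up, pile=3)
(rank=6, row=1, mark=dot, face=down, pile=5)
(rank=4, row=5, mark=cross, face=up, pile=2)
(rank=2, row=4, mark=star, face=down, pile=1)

The rule appears to be: rank ≤ 2.
(rank=8, row=1, mark=dot, face=up, pile=3): rank = 8 — does not pass, so No match.
(rank=6, row=1, mark=dot, face=down, pile=5): rank = 6 — does not pass, so No match.
(rank=4, row=5, mark=cross, face=up, pile=2): rank = 4 — does not pass, so No match.
(rank=2, row=4, mark=star, face=down, pile=1): rank = 2 — has this property, so Match.

No match, No match, No match, Match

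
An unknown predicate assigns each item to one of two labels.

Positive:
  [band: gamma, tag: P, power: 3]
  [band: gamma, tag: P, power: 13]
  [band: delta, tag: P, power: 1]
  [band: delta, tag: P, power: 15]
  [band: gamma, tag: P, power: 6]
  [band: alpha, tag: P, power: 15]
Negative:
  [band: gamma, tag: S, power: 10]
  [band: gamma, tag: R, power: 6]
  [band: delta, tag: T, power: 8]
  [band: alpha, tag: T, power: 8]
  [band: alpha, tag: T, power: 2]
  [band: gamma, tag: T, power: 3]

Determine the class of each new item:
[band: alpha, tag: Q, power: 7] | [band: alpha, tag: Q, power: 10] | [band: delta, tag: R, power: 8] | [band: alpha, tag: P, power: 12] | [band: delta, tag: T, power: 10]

The rule appears to be: tag is P.
[band: alpha, tag: Q, power: 7] → tag is Q → Negative. [band: alpha, tag: Q, power: 10] → tag is Q → Negative. [band: delta, tag: R, power: 8] → tag is R → Negative. [band: alpha, tag: P, power: 12] → tag is P → Positive. [band: delta, tag: T, power: 10] → tag is T → Negative.

Negative, Negative, Negative, Positive, Negative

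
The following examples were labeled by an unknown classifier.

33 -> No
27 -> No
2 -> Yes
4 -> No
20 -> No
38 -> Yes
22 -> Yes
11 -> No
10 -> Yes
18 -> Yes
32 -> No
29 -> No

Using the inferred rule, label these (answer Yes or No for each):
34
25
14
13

Yes, No, Yes, No

'Yes' ⟺ ≡ 2 (mod 4).
34 → 34 mod 4 = 2 → Yes.
25 → 25 mod 4 = 1 → No.
14 → 14 mod 4 = 2 → Yes.
13 → 13 mod 4 = 1 → No.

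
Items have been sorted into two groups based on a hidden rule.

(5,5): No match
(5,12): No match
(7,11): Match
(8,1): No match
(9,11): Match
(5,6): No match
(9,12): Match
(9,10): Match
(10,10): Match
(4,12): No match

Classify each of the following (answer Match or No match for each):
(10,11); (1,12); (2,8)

Match, No match, No match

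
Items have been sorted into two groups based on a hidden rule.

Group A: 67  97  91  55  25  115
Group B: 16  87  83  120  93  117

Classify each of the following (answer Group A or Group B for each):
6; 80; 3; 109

All 'Group A' examples share one property — ≡ 1 (mod 6) — and every 'Group B' example lacks it.
6 — 6 mod 6 = 0, hence Group B.
80 — 80 mod 6 = 2, hence Group B.
3 — 3 mod 6 = 3, hence Group B.
109 — 109 mod 6 = 1, hence Group A.

Group B, Group B, Group B, Group A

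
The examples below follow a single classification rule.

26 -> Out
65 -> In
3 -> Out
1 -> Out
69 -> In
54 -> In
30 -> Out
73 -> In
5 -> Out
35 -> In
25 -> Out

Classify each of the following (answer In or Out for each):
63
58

In, In

All 'In' examples share one property — at least 35 — and every 'Out' example lacks it.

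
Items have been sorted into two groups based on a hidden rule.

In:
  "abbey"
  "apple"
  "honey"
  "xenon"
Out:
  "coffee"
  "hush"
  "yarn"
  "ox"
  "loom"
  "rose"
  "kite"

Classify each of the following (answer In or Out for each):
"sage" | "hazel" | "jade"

A rule that fits every label: odd length — true of each 'In' example, false of each 'Out' one.
Out: "sage", since length 4. In: "hazel", since length 5. Out: "jade", since length 4.

Out, In, Out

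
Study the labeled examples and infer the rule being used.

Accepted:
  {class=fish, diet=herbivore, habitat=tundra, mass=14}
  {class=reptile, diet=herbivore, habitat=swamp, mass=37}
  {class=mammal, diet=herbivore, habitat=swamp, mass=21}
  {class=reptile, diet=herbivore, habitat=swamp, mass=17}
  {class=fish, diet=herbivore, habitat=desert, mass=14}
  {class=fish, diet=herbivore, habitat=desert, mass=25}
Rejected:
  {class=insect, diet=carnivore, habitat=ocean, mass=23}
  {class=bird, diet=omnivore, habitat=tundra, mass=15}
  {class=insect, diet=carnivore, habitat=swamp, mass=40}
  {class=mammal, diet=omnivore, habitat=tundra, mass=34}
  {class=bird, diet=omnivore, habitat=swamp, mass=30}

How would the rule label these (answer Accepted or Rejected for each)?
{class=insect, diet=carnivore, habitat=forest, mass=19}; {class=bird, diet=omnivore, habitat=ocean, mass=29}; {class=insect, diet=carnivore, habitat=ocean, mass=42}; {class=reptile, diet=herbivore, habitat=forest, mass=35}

Rejected, Rejected, Rejected, Accepted

The classifier is using: diet is herbivore.
{class=insect, diet=carnivore, habitat=forest, mass=19} → diet is carnivore → Rejected. {class=bird, diet=omnivore, habitat=ocean, mass=29} → diet is omnivore → Rejected. {class=insect, diet=carnivore, habitat=ocean, mass=42} → diet is carnivore → Rejected. {class=reptile, diet=herbivore, habitat=forest, mass=35} → diet is herbivore → Accepted.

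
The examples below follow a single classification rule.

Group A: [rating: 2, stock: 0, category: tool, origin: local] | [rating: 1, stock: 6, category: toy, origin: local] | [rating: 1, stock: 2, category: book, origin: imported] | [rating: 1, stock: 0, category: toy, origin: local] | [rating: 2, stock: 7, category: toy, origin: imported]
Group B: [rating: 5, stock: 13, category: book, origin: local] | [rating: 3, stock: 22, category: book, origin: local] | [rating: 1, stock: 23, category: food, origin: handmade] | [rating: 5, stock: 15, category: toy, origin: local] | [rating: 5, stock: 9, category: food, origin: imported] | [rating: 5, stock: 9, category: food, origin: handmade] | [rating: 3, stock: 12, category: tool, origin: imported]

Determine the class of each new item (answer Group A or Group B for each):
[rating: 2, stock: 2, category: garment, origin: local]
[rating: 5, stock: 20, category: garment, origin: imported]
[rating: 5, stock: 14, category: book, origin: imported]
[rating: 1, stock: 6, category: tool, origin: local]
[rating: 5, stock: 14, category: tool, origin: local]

The classifier is using: stock ≤ 7.
[rating: 2, stock: 2, category: garment, origin: local] — stock = 2, hence Group A. [rating: 5, stock: 20, category: garment, origin: imported] — stock = 20, hence Group B. [rating: 5, stock: 14, category: book, origin: imported] — stock = 14, hence Group B. [rating: 1, stock: 6, category: tool, origin: local] — stock = 6, hence Group A. [rating: 5, stock: 14, category: tool, origin: local] — stock = 14, hence Group B.

Group A, Group B, Group B, Group A, Group B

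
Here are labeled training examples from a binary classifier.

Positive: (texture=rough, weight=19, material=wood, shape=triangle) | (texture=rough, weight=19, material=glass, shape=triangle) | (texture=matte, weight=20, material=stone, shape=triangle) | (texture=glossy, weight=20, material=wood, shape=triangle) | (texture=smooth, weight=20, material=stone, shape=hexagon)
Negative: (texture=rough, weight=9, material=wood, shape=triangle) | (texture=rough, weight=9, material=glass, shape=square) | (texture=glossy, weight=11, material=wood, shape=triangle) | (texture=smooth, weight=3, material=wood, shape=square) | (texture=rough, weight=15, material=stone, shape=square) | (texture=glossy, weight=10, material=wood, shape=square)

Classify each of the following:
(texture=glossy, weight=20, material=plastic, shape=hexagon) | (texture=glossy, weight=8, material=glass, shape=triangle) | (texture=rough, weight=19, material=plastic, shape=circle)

Positive, Negative, Positive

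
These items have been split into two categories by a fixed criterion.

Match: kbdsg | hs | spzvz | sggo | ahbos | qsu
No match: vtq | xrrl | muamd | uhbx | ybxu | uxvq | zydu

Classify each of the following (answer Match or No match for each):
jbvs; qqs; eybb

All 'Match' examples share one property — contains 's' — and every 'No match' example lacks it.
jbvs: has 's', passes → Match.
qqs: has 's', passes → Match.
eybb: no 's', fails the rule → No match.

Match, Match, No match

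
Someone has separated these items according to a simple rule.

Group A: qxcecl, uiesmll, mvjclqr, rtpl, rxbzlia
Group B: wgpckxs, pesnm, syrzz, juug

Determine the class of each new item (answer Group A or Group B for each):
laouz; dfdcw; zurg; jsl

Group A, Group B, Group B, Group A

Every 'Group A' example satisfies: contains 'l'. None of the 'Group B' examples do.
laouz: Group A (has 'l'). dfdcw: Group B (no 'l'). zurg: Group B (no 'l'). jsl: Group A (has 'l').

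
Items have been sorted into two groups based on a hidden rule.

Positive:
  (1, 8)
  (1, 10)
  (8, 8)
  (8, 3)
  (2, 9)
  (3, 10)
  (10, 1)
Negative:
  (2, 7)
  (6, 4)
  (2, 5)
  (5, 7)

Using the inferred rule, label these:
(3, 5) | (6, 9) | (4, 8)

Negative, Positive, Positive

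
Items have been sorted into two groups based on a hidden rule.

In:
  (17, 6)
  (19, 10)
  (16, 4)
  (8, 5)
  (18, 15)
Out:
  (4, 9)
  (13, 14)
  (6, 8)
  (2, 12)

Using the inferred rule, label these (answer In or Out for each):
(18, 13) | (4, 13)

In, Out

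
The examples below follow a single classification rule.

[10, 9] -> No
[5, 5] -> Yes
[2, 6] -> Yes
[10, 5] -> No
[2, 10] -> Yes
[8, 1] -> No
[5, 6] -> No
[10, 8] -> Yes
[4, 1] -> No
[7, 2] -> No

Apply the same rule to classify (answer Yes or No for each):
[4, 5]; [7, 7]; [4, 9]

No, Yes, No

The rule appears to be: sum is even.
[4, 5]: 4+5 = 9 — doesn't qualify, so No.
[7, 7]: 7+7 = 14 — matches, so Yes.
[4, 9]: 4+9 = 13 — doesn't qualify, so No.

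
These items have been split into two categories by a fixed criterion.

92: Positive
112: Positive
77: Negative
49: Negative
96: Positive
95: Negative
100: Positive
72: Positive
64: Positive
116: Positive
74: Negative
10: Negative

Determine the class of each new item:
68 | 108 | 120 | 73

A rule that fits every label: multiple of 4 — true of each 'Positive' example, false of each 'Negative' one.

Positive, Positive, Positive, Negative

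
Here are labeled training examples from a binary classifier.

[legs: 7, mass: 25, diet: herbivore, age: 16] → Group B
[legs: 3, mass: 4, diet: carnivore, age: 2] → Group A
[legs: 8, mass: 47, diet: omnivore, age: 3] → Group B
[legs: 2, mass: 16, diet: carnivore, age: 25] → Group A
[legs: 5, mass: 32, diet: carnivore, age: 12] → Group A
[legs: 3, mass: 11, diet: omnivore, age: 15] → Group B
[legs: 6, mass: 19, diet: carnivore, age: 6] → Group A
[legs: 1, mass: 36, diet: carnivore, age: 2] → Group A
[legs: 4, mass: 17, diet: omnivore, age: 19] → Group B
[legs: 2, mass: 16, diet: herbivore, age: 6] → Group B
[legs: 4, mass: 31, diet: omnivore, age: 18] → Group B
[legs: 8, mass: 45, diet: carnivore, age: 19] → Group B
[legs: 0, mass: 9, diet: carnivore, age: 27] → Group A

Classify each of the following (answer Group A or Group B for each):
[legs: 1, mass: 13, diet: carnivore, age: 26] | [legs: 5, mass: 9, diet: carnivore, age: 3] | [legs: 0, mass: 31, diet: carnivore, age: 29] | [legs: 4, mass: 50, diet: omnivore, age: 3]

'Group A' ⟺ diet is carnivore AND legs ≤ 6.
[legs: 1, mass: 13, diet: carnivore, age: 26] — diet is carnivore, legs = 1, hence Group A.
[legs: 5, mass: 9, diet: carnivore, age: 3] — diet is carnivore, legs = 5, hence Group A.
[legs: 0, mass: 31, diet: carnivore, age: 29] — diet is carnivore, legs = 0, hence Group A.
[legs: 4, mass: 50, diet: omnivore, age: 3] — diet is omnivore, legs = 4, hence Group B.

Group A, Group A, Group A, Group B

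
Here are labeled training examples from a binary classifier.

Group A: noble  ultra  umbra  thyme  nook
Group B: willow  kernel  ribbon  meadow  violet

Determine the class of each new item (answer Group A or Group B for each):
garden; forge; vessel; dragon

Group B, Group A, Group B, Group B

The simplest hypothesis consistent with all the labels is: length ≤ 5.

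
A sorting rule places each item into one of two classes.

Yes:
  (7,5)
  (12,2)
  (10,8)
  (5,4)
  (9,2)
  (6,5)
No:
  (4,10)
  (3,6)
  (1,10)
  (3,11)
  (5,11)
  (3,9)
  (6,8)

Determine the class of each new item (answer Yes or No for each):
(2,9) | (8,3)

No, Yes

The rule appears to be: first > second.
(2,9) → 2 < 9 → No. (8,3) → 8 > 3 → Yes.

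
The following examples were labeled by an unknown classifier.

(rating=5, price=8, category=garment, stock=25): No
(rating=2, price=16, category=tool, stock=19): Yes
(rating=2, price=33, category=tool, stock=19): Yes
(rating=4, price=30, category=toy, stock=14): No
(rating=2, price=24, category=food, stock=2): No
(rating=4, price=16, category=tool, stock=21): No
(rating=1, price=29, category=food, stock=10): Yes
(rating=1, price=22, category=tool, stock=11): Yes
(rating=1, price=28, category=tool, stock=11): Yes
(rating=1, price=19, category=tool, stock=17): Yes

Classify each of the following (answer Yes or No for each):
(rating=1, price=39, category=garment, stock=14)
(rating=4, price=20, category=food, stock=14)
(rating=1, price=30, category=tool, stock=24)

One predicate separates the groups cleanly: stock ≥ 10 AND rating ≤ 2.
(rating=1, price=39, category=garment, stock=14): stock = 14, rating = 1, qualifies → Yes. (rating=4, price=20, category=food, stock=14): stock = 14, rating = 4, does not fit → No. (rating=1, price=30, category=tool, stock=24): stock = 24, rating = 1, qualifies → Yes.

Yes, No, Yes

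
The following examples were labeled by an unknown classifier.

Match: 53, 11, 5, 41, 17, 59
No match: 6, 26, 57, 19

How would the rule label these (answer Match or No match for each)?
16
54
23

No match, No match, Match

The distinguishing property — ≡ 5 (mod 6) — holds for all the 'Match' cases and none of the 'No match' cases.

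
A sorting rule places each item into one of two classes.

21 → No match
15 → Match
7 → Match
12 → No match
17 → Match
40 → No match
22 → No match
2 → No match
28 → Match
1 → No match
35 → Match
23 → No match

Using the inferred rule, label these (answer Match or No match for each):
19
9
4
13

The distinguishing property — digit sum ≥ 6 — holds for all the 'Match' cases and none of the 'No match' cases.
19 — digit sum 1+9 = 10, hence Match. 9 — digit sum 9, hence Match. 4 — digit sum 4, hence No match. 13 — digit sum 1+3 = 4, hence No match.

Match, Match, No match, No match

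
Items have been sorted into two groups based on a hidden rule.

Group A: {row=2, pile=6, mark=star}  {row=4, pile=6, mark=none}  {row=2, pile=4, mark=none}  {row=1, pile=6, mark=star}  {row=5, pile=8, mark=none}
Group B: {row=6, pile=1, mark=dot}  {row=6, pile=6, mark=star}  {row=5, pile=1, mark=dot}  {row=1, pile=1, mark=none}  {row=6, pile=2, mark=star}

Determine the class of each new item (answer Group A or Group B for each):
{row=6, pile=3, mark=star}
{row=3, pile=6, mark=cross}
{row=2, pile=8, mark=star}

Group B, Group A, Group A

The rule appears to be: row ≤ 5 AND pile ≥ 2.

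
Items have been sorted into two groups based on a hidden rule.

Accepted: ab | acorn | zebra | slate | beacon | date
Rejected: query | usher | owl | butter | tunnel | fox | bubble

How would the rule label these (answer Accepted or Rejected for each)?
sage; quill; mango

Accepted, Rejected, Accepted

Looking at the examples, the only property every 'Accepted' case has and every 'Rejected' case lacks is: contains 'a'.
Accepted: sage, since has 'a'.
Rejected: quill, since no 'a'.
Accepted: mango, since has 'a'.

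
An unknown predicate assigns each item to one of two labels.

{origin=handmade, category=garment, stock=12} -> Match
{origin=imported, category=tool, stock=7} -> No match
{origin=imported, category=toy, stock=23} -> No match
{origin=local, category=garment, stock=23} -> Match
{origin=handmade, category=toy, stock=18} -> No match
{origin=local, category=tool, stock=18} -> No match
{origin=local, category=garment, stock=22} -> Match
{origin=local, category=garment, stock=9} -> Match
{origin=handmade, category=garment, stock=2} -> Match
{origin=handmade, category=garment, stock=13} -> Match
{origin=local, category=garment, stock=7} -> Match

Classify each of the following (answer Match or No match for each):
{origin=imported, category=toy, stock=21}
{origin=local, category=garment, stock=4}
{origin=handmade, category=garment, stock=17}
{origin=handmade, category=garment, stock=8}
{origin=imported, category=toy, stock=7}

No match, Match, Match, Match, No match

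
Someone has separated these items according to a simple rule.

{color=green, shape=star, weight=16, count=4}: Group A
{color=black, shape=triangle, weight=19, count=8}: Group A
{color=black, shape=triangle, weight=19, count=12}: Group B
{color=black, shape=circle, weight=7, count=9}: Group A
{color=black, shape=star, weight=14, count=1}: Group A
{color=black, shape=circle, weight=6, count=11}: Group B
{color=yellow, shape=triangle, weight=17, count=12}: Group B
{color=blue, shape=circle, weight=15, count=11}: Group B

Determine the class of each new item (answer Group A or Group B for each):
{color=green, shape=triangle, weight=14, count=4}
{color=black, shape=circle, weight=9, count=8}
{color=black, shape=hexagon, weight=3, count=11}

The pattern is that an item is 'Group A' exactly when: count ≤ 9.
{color=green, shape=triangle, weight=14, count=4} — count = 4, hence Group A. {color=black, shape=circle, weight=9, count=8} — count = 8, hence Group A. {color=black, shape=hexagon, weight=3, count=11} — count = 11, hence Group B.

Group A, Group A, Group B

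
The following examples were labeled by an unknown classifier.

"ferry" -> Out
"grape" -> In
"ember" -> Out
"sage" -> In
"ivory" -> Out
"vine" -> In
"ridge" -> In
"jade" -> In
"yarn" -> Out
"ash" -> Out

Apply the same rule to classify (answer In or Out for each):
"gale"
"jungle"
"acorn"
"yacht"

In, In, Out, Out

All 'In' examples share one property — ends with 'e' — and every 'Out' example lacks it.
"gale": ends with 'e' — passes, so In. "jungle": ends with 'e' — passes, so In. "acorn": ends with 'n' — does not pass, so Out. "yacht": ends with 't' — does not pass, so Out.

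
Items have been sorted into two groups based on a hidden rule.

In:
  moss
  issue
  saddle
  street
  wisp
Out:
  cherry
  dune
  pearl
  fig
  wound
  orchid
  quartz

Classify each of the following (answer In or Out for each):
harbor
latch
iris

Out, Out, In

The common property of the 'In' items is: contains 's'. No 'Out' item has it.
harbor: no 's', fails the rule → Out.
latch: no 's', fails the rule → Out.
iris: has 's', passes → In.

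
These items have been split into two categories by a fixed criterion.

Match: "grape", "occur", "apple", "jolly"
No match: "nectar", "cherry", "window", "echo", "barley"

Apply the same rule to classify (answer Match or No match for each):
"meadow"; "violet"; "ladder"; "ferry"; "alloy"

No match, No match, No match, Match, Match

All 'Match' examples share one property — odd length — and every 'No match' example lacks it.
"meadow" — length 6, hence No match.
"violet" — length 6, hence No match.
"ladder" — length 6, hence No match.
"ferry" — length 5, hence Match.
"alloy" — length 5, hence Match.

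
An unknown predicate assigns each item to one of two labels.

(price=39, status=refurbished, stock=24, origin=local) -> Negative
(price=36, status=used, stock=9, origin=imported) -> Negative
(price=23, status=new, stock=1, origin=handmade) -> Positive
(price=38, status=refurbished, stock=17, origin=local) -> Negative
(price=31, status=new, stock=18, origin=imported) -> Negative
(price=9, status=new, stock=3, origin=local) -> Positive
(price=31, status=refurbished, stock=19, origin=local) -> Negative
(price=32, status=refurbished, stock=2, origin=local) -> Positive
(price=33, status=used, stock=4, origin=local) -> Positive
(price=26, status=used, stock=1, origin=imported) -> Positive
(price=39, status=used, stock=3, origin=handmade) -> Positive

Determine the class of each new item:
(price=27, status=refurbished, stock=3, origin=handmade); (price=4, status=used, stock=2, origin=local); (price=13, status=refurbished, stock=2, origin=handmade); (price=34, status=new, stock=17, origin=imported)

Positive, Positive, Positive, Negative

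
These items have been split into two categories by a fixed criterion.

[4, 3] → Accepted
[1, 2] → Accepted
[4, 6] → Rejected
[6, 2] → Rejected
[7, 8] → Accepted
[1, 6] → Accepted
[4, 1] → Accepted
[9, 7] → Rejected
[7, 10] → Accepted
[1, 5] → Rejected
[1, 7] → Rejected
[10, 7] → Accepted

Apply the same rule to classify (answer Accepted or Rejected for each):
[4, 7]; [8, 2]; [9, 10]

The classifier is using: sum is odd.
[4, 7]: 4+7 = 11 — fits, so Accepted.
[8, 2]: 8+2 = 10 — doesn't qualify, so Rejected.
[9, 10]: 9+10 = 19 — fits, so Accepted.

Accepted, Rejected, Accepted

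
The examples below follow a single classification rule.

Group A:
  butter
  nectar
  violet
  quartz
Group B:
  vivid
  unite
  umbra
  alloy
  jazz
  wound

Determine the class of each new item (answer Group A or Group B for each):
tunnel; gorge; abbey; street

Group A, Group B, Group B, Group A

One predicate separates the groups cleanly: length 6.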